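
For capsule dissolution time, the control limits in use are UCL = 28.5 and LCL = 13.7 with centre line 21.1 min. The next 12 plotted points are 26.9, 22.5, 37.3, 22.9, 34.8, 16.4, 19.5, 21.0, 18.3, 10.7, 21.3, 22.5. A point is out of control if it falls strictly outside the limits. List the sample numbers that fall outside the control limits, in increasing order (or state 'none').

3, 5, 10

Compare each point to [13.7, 28.5]: sample 3 = 37.3 > UCL; sample 5 = 34.8 > UCL; sample 10 = 10.7 < LCL.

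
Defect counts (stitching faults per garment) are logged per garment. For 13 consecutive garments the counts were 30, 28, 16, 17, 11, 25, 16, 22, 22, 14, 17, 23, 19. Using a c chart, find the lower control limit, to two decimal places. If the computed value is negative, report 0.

6.58

c̄ = (30 + 28 + 16 + 17 + 11 + 25 + 16 + 22 + 22 + 14 + 17 + 23 + 19) / 13 = 260 / 13 = 20.0000
LCL = c̄ − 3√c̄ = 20.0000 − 3 × 4.4721 = 6.5836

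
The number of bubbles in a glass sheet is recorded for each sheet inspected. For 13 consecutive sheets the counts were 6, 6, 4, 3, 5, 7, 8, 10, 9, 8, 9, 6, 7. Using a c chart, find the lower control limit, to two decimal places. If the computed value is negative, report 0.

0.00

c̄ = (6 + 6 + 4 + 3 + 5 + 7 + 8 + 10 + 9 + 8 + 9 + 6 + 7) / 13 = 88 / 13 = 6.7692
LCL = c̄ − 3√c̄ = 6.7692 − 3 × 2.6018 = -1.0361 → 0 (cannot be negative)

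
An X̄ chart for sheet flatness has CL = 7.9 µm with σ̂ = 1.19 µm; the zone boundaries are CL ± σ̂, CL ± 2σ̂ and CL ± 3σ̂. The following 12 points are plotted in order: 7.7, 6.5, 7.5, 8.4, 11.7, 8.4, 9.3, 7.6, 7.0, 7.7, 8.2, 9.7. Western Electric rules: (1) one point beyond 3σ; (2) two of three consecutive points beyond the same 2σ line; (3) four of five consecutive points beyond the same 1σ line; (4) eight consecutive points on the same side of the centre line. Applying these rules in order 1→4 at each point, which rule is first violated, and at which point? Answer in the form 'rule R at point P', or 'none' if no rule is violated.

rule 1 at point 5

Zone of each point (C = within 1σ̂, B = 1σ̂–2σ̂, A = 2σ̂–3σ̂, * = beyond 3σ̂; sign = side of CL): 1:-C, 2:-B, 3:-C, 4:+C, 5:+*, 6:+C, 7:+B, 8:-C, 9:-C, 10:-C, 11:+C, 12:+B
Rule 1 (one point beyond the 3σ limits) is satisfied at point 5.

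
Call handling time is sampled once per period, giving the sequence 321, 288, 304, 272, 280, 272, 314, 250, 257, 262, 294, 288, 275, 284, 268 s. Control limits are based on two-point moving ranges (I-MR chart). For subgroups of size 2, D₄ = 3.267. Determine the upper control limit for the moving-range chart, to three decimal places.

Moving ranges: 33, 16, 32, 8, 8, 42, 64, 7, 5, 32, 6, 13, 9, 16; M̄R̄ = 291.0000 / 14 = 20.7857
UCL_MR = D₄·M̄R̄ = 3.267 × 20.7857 = 67.9069

67.907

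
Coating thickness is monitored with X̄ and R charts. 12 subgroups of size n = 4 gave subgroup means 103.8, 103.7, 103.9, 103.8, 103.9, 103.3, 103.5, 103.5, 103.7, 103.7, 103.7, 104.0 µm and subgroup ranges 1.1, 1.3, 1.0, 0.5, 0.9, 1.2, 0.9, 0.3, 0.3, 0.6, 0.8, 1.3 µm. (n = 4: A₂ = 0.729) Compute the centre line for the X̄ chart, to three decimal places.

X̄̄ = (103.8 + 103.7 + 103.9 + 103.8 + 103.9 + 103.3 + 103.5 + 103.5 + 103.7 + 103.7 + 103.7 + 104.0) / 12 = 1244.5000 / 12 = 103.7083
CL = X̄̄ = 103.7083

103.708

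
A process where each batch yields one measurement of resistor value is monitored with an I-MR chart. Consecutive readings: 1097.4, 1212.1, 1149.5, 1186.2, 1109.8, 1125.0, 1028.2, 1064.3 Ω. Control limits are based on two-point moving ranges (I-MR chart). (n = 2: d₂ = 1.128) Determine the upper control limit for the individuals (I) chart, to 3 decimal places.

X̄ = (1097.4 + 1212.1 + 1149.5 + 1186.2 + 1109.8 + 1125.0 + 1028.2 + 1064.3) / 8 = 1121.5625
Moving ranges: 114.7, 62.6, 36.7, 76.4, 15.2, 96.8, 36.1; M̄R̄ = 438.5000 / 7 = 62.6429
UCL = X̄ + 3·M̄R̄/d₂ = 1121.5625 + 3 × 62.6429 / 1.128 = 1288.1658

1288.166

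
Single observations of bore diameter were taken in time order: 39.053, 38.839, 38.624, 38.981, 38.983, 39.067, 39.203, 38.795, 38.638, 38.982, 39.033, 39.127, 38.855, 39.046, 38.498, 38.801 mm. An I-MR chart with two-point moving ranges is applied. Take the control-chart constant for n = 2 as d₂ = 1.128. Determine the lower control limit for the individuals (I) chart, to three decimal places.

X̄ = (39.053 + 38.839 + 38.624 + 38.981 + 38.983 + 39.067 + 39.203 + 38.795 + 38.638 + 38.982 + 39.033 + 39.127 + 38.855 + 39.046 + 38.498 + 38.801) / 16 = 38.9078
Moving ranges: 0.214, 0.215, 0.357, 0.002, 0.084, 0.136, 0.408, 0.157, 0.344, 0.051, 0.094, 0.272, 0.191, 0.548, 0.303; M̄R̄ = 3.3760 / 15 = 0.2251
LCL = X̄ − 3·M̄R̄/d₂ = 38.9078 − 3 × 0.2251 / 1.128 = 38.3092

38.309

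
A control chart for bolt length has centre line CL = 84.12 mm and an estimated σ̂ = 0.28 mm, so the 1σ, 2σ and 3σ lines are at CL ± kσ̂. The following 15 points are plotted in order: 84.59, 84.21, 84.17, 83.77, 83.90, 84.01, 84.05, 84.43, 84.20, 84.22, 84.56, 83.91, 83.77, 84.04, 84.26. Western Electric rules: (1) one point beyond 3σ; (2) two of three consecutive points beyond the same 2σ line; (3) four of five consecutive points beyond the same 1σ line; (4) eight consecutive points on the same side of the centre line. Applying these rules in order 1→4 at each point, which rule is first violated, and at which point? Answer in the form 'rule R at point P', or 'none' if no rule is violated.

none

Zone of each point (C = within 1σ̂, B = 1σ̂–2σ̂, A = 2σ̂–3σ̂, * = beyond 3σ̂; sign = side of CL): 1:+B, 2:+C, 3:+C, 4:-B, 5:-C, 6:-C, 7:-C, 8:+B, 9:+C, 10:+C, 11:+B, 12:-C, 13:-B, 14:-C, 15:+C
No rule fires across all 15 points.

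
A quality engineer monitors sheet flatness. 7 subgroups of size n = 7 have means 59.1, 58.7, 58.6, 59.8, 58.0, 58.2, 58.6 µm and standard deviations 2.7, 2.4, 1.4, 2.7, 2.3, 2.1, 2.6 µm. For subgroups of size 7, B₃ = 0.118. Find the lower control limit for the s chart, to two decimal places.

0.27

s̄ = (2.7 + 2.4 + 1.4 + 2.7 + 2.3 + 2.1 + 2.6) / 7 = 2.3143
LCL_s = B₃·s̄ = 0.118 × 2.3143 = 0.2731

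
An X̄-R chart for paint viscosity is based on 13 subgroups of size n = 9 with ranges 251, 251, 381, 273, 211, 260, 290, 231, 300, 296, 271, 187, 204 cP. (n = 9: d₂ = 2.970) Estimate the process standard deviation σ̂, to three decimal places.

88.215

R̄ = (251 + 251 + 381 + 273 + 211 + 260 + 290 + 231 + 300 + 296 + 271 + 187 + 204) / 13 = 262.0000
σ̂ = R̄ / d₂ = 262.0000 / 2.970 = 88.2155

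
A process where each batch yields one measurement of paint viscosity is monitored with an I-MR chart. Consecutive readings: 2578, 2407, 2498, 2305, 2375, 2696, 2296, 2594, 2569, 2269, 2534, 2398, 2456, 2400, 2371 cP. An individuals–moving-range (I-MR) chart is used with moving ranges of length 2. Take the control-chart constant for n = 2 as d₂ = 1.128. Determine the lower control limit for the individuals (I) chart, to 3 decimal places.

X̄ = (2578 + 2407 + 2498 + 2305 + 2375 + 2696 + 2296 + 2594 + 2569 + 2269 + 2534 + 2398 + 2456 + 2400 + 2371) / 15 = 2449.7333
Moving ranges: 171, 91, 193, 70, 321, 400, 298, 25, 300, 265, 136, 58, 56, 29; M̄R̄ = 2413.0000 / 14 = 172.3571
LCL = X̄ − 3·M̄R̄/d₂ = 2449.7333 − 3 × 172.3571 / 1.128 = 1991.3367

1991.337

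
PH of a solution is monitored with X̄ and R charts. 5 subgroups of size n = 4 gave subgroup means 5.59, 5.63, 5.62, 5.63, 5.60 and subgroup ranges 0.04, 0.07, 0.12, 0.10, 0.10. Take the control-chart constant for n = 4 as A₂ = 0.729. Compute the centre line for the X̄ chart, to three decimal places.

X̄̄ = (5.59 + 5.63 + 5.62 + 5.63 + 5.60) / 5 = 28.0700 / 5 = 5.6140
CL = X̄̄ = 5.6140

5.614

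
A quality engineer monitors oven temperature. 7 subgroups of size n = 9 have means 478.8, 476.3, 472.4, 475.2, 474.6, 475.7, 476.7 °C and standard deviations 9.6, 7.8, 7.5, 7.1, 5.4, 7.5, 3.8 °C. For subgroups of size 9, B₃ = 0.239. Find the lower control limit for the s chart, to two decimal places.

s̄ = (9.6 + 7.8 + 7.5 + 7.1 + 5.4 + 7.5 + 3.8) / 7 = 6.9571
LCL_s = B₃·s̄ = 0.239 × 6.9571 = 1.6628

1.66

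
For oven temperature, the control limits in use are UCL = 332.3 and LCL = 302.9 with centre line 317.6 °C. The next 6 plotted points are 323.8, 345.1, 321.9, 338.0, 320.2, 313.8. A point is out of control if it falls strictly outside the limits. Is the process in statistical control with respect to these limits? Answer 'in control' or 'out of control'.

out of control

Compare each point to [302.9, 332.3]: sample 2 = 345.1 > UCL; sample 4 = 338.0 > UCL.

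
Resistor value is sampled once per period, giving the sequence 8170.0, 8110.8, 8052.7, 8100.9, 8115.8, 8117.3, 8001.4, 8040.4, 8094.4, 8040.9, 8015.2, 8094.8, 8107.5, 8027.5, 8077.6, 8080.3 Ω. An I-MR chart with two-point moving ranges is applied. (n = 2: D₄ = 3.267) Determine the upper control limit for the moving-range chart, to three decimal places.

151.393

Moving ranges: 59.2, 58.1, 48.2, 14.9, 1.5, 115.9, 39.0, 54.0, 53.5, 25.7, 79.6, 12.7, 80.0, 50.1, 2.7; M̄R̄ = 695.1000 / 15 = 46.3400
UCL_MR = D₄·M̄R̄ = 3.267 × 46.3400 = 151.3928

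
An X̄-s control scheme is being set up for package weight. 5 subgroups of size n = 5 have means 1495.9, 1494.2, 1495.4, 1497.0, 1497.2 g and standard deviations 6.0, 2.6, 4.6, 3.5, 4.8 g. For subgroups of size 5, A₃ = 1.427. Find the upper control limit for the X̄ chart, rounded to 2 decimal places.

1502.08

X̄̄ = (1495.9 + 1494.2 + 1495.4 + 1497.0 + 1497.2) / 5 = 1495.9400
s̄ = (6.0 + 2.6 + 4.6 + 3.5 + 4.8) / 5 = 4.3000
UCL = X̄̄ + A₃·s̄ = 1495.9400 + 1.427 × 4.3000 = 1502.0761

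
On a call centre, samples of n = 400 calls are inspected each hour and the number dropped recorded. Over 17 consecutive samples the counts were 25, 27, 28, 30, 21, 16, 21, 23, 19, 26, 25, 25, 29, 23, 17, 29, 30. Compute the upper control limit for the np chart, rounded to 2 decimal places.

38.70

p̄ = Σdᵢ / (k·n) = 414 / (17 × 400) = 0.06088
UCL = np̄ + 3·√(np̄(1−p̄)) = 24.3529 + 3 × √(24.3529×0.93912) = 24.3529 + 3 × 4.7823 = 38.6998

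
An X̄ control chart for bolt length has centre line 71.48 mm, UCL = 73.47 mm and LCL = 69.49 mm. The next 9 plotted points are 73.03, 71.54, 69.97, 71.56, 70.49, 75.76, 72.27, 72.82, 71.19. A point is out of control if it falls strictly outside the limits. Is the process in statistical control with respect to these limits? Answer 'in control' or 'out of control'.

Compare each point to [69.49, 73.47]: sample 6 = 75.76 > UCL.

out of control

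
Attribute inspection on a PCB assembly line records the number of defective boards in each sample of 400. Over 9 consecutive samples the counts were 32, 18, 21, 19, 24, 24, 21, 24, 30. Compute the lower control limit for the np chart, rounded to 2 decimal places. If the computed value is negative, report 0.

p̄ = Σdᵢ / (k·n) = 213 / (9 × 400) = 0.05917
LCL = np̄ − 3·√(np̄(1−p̄)) = 23.6667 − 3 × 4.7187 = 9.5105

9.51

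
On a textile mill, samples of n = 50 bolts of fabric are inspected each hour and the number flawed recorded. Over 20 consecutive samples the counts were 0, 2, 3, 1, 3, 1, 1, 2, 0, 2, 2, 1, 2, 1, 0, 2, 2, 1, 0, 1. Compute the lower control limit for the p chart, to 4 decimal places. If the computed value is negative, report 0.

p̄ = Σdᵢ / (k·n) = 27 / (20 × 50) = 0.02700
LCL = p̄ − 3·√(p̄(1−p̄)/n) = 0.02700 − 3 × 0.02292 = -0.04177 → 0 (negative, so LCL = 0)

0.0000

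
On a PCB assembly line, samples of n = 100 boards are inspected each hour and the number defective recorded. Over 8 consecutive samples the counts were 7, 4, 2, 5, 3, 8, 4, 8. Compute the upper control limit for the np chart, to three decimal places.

p̄ = Σdᵢ / (k·n) = 41 / (8 × 100) = 0.05125
UCL = np̄ + 3·√(np̄(1−p̄)) = 5.1250 + 3 × √(5.1250×0.94875) = 5.1250 + 3 × 2.2051 = 11.7402

11.740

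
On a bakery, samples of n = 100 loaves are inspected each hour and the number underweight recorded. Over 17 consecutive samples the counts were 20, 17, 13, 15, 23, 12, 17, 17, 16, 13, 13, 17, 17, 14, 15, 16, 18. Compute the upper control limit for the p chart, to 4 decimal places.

0.2707

p̄ = Σdᵢ / (k·n) = 273 / (17 × 100) = 0.16059
UCL = p̄ + 3·√(p̄(1−p̄)/n) = 0.16059 + 3 × √(0.16059×0.83941/100) = 0.16059 + 3 × 0.03672 = 0.27073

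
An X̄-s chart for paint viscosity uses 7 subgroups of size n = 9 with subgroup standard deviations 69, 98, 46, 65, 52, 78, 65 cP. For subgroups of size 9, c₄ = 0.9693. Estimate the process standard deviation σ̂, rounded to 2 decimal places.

s̄ = (69 + 98 + 46 + 65 + 52 + 78 + 65) / 7 = 67.5714
σ̂ = s̄ / c₄ = 67.5714 / 0.9693 = 69.7116

69.71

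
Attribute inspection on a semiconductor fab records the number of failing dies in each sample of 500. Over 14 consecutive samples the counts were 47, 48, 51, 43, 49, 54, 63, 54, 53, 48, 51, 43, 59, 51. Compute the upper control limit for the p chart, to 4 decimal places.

p̄ = Σdᵢ / (k·n) = 714 / (14 × 500) = 0.10200
UCL = p̄ + 3·√(p̄(1−p̄)/n) = 0.10200 + 3 × √(0.10200×0.89800/500) = 0.10200 + 3 × 0.01353 = 0.14260

0.1426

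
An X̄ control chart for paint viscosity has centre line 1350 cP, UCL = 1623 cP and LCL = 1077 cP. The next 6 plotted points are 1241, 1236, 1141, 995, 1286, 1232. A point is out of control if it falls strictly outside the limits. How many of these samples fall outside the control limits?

Compare each point to [1077, 1623]: sample 4 = 995 < LCL.

1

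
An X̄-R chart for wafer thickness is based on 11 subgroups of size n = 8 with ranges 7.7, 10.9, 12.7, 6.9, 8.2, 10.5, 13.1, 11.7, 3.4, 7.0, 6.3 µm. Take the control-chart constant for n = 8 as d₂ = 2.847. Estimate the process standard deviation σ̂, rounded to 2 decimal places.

R̄ = (7.7 + 10.9 + 12.7 + 6.9 + 8.2 + 10.5 + 13.1 + 11.7 + 3.4 + 7.0 + 6.3) / 11 = 8.9455
σ̂ = R̄ / d₂ = 8.9455 / 2.847 = 3.1421

3.14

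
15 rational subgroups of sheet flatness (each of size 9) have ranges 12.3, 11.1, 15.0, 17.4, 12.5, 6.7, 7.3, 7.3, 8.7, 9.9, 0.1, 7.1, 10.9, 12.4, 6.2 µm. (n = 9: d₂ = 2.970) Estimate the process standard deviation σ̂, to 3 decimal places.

3.253

R̄ = (12.3 + 11.1 + 15.0 + 17.4 + 12.5 + 6.7 + 7.3 + 7.3 + 8.7 + 9.9 + 0.1 + 7.1 + 10.9 + 12.4 + 6.2) / 15 = 9.6600
σ̂ = R̄ / d₂ = 9.6600 / 2.970 = 3.2525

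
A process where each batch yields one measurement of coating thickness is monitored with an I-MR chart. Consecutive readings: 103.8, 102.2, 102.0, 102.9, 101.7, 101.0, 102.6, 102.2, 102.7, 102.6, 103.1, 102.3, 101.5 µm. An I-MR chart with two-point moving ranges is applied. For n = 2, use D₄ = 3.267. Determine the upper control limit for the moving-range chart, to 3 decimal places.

2.532

Moving ranges: 1.6, 0.2, 0.9, 1.2, 0.7, 1.6, 0.4, 0.5, 0.1, 0.5, 0.8, 0.8; M̄R̄ = 9.3000 / 12 = 0.7750
UCL_MR = D₄·M̄R̄ = 3.267 × 0.7750 = 2.5319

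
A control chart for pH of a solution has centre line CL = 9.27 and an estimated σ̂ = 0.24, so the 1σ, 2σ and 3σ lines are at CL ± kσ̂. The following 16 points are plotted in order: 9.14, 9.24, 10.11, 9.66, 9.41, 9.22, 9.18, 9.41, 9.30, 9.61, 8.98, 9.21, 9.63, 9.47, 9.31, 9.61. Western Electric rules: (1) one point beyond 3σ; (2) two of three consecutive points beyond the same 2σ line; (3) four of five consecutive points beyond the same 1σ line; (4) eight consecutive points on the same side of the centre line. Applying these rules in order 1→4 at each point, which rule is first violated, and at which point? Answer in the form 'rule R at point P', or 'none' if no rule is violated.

Zone of each point (C = within 1σ̂, B = 1σ̂–2σ̂, A = 2σ̂–3σ̂, * = beyond 3σ̂; sign = side of CL): 1:-C, 2:-C, 3:+*, 4:+B, 5:+C, 6:-C, 7:-C, 8:+C, 9:+C, 10:+B, 11:-B, 12:-C, 13:+B, 14:+C, 15:+C, 16:+B
Rule 1 (one point beyond the 3σ limits) is satisfied at point 3.

rule 1 at point 3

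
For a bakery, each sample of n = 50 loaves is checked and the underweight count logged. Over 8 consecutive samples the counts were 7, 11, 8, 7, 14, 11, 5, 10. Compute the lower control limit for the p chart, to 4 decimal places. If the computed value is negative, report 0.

p̄ = Σdᵢ / (k·n) = 73 / (8 × 50) = 0.18250
LCL = p̄ − 3·√(p̄(1−p̄)/n) = 0.18250 − 3 × 0.05462 = 0.01863

0.0186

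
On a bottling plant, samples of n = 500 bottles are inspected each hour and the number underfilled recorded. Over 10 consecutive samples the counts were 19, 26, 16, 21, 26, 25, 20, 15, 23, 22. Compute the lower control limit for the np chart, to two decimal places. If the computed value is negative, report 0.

7.75

p̄ = Σdᵢ / (k·n) = 213 / (10 × 500) = 0.04260
LCL = np̄ − 3·√(np̄(1−p̄)) = 21.3000 − 3 × 4.5158 = 7.7525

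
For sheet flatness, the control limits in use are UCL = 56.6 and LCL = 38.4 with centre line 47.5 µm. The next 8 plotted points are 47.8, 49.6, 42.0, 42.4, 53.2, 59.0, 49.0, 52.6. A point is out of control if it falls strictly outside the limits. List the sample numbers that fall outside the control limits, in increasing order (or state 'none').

Compare each point to [38.4, 56.6]: sample 6 = 59.0 > UCL.

6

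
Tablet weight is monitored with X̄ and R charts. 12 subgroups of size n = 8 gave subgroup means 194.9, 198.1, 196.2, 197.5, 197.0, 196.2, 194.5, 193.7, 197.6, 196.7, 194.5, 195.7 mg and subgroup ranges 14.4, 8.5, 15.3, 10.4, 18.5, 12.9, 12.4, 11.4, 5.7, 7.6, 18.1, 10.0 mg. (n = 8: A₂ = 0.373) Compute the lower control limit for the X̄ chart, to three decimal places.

191.537

X̄̄ = (194.9 + 198.1 + 196.2 + 197.5 + 197.0 + 196.2 + 194.5 + 193.7 + 197.6 + 196.7 + 194.5 + 195.7) / 12 = 2352.6000 / 12 = 196.0500
R̄ = (14.4 + 8.5 + 15.3 + 10.4 + 18.5 + 12.9 + 12.4 + 11.4 + 5.7 + 7.6 + 18.1 + 10.0) / 12 = 145.2000 / 12 = 12.1000
LCL = X̄̄ − A₂·R̄ = 196.0500 − 0.373 × 12.1000 = 191.5367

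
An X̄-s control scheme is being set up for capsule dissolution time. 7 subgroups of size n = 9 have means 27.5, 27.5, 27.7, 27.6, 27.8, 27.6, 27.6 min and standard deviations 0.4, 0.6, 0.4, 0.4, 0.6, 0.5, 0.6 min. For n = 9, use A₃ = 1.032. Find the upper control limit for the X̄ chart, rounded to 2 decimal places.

28.13

X̄̄ = (27.5 + 27.5 + 27.7 + 27.6 + 27.8 + 27.6 + 27.6) / 7 = 27.6143
s̄ = (0.4 + 0.6 + 0.4 + 0.4 + 0.6 + 0.5 + 0.6) / 7 = 0.5000
UCL = X̄̄ + A₃·s̄ = 27.6143 + 1.032 × 0.5000 = 28.1303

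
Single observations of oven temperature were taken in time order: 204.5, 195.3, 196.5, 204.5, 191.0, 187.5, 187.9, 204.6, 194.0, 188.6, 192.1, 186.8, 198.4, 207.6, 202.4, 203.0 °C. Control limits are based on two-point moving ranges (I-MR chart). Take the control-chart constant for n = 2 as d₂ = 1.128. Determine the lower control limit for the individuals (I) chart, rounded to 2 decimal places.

X̄ = (204.5 + 195.3 + 196.5 + 204.5 + 191.0 + 187.5 + 187.9 + 204.6 + 194.0 + 188.6 + 192.1 + 186.8 + 198.4 + 207.6 + 202.4 + 203.0) / 16 = 196.5437
Moving ranges: 9.2, 1.2, 8.0, 13.5, 3.5, 0.4, 16.7, 10.6, 5.4, 3.5, 5.3, 11.6, 9.2, 5.2, 0.6; M̄R̄ = 103.9000 / 15 = 6.9267
LCL = X̄ − 3·M̄R̄/d₂ = 196.5437 − 3 × 6.9267 / 1.128 = 178.1218

178.12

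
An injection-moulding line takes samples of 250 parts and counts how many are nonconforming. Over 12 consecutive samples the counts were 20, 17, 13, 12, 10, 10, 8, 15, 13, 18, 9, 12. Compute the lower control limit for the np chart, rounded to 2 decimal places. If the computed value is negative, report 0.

p̄ = Σdᵢ / (k·n) = 157 / (12 × 250) = 0.05233
LCL = np̄ − 3·√(np̄(1−p̄)) = 13.0833 − 3 × 3.5212 = 2.5198

2.52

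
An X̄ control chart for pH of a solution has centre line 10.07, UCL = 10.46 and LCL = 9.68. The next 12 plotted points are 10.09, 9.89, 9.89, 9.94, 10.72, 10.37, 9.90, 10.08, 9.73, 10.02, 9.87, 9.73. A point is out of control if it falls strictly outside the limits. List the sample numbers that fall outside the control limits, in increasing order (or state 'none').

5

Compare each point to [9.68, 10.46]: sample 5 = 10.72 > UCL.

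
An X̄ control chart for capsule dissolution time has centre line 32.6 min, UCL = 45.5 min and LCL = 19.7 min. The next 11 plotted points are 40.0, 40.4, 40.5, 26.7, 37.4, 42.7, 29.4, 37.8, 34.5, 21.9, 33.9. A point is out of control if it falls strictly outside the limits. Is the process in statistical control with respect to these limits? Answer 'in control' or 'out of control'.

All 11 points lie within [19.7, 45.5].

in control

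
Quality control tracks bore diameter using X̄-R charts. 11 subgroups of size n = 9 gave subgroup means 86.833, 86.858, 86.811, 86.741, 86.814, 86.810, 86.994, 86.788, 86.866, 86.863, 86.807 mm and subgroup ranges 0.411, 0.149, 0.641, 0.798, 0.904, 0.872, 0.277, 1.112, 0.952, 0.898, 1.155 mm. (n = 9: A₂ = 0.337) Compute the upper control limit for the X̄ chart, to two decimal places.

X̄̄ = (86.833 + 86.858 + 86.811 + 86.741 + 86.814 + 86.810 + 86.994 + 86.788 + 86.866 + 86.863 + 86.807) / 11 = 955.1850 / 11 = 86.8350
R̄ = (0.411 + 0.149 + 0.641 + 0.798 + 0.904 + 0.872 + 0.277 + 1.112 + 0.952 + 0.898 + 1.155) / 11 = 8.1690 / 11 = 0.7426
UCL = X̄̄ + A₂·R̄ = 86.8350 + 0.337 × 0.7426 = 87.0853

87.09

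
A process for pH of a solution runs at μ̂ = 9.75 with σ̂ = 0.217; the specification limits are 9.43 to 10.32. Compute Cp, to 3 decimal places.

Cp = (USL − LSL) / (6σ̂) = (10.32 − 9.43) / (6 × 0.217) = 0.8900 / 1.3020 = 0.6836

0.684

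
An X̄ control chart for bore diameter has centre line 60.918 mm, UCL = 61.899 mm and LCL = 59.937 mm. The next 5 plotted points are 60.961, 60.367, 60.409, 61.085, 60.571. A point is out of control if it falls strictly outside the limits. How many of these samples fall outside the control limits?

All 5 points lie within [59.937, 61.899].

0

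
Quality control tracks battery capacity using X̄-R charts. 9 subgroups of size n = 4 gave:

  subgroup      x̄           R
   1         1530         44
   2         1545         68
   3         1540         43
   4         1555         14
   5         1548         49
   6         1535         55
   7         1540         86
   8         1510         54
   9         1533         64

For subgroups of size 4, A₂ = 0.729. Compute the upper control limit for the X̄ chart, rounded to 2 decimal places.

1575.97

X̄̄ = (1530 + 1545 + 1540 + 1555 + 1548 + 1535 + 1540 + 1510 + 1533) / 9 = 13836.0000 / 9 = 1537.3333
R̄ = (44 + 68 + 43 + 14 + 49 + 55 + 86 + 54 + 64) / 9 = 477.0000 / 9 = 53.0000
UCL = X̄̄ + A₂·R̄ = 1537.3333 + 0.729 × 53.0000 = 1575.9703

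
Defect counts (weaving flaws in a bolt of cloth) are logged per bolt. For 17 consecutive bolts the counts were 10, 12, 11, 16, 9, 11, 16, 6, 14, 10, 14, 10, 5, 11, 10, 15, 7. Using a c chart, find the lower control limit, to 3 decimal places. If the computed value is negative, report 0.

1.050

c̄ = (10 + 12 + 11 + 16 + 9 + 11 + 16 + 6 + 14 + 10 + 14 + 10 + 5 + 11 + 10 + 15 + 7) / 17 = 187 / 17 = 11.0000
LCL = c̄ − 3√c̄ = 11.0000 − 3 × 3.3166 = 1.0501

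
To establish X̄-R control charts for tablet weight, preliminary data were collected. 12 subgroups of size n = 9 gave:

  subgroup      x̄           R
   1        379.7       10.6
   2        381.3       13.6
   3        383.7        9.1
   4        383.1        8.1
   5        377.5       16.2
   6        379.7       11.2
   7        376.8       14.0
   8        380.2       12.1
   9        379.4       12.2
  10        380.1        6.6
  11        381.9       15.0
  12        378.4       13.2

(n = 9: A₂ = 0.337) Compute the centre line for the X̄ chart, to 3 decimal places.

X̄̄ = (379.7 + 381.3 + 383.7 + 383.1 + 377.5 + 379.7 + 376.8 + 380.2 + 379.4 + 380.1 + 381.9 + 378.4) / 12 = 4561.8000 / 12 = 380.1500
CL = X̄̄ = 380.1500

380.150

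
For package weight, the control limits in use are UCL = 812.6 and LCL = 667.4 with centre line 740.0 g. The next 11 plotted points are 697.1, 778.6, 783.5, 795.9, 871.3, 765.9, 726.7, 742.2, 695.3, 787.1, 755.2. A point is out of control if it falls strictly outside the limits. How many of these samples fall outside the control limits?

1

Compare each point to [667.4, 812.6]: sample 5 = 871.3 > UCL.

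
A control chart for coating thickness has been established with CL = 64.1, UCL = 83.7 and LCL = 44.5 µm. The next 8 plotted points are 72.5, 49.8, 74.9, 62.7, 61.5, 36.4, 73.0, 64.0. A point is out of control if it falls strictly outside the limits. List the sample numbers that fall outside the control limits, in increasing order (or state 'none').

6

Compare each point to [44.5, 83.7]: sample 6 = 36.4 < LCL.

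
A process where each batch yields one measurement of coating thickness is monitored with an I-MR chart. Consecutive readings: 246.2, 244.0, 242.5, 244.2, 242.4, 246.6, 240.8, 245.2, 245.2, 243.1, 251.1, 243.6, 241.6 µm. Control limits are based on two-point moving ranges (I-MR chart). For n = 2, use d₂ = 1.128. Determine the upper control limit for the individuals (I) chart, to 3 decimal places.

X̄ = (246.2 + 244.0 + 242.5 + 244.2 + 242.4 + 246.6 + 240.8 + 245.2 + 245.2 + 243.1 + 251.1 + 243.6 + 241.6) / 13 = 244.3462
Moving ranges: 2.2, 1.5, 1.7, 1.8, 4.2, 5.8, 4.4, 0.0, 2.1, 8.0, 7.5, 2.0; M̄R̄ = 41.2000 / 12 = 3.4333
UCL = X̄ + 3·M̄R̄/d₂ = 244.3462 + 3 × 3.4333 / 1.128 = 253.4774

253.477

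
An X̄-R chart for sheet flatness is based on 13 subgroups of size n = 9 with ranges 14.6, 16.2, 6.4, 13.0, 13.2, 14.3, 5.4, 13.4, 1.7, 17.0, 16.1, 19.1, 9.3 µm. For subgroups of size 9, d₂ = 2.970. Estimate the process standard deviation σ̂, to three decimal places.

4.136

R̄ = (14.6 + 16.2 + 6.4 + 13.0 + 13.2 + 14.3 + 5.4 + 13.4 + 1.7 + 17.0 + 16.1 + 19.1 + 9.3) / 13 = 12.2846
σ̂ = R̄ / d₂ = 12.2846 / 2.970 = 4.1362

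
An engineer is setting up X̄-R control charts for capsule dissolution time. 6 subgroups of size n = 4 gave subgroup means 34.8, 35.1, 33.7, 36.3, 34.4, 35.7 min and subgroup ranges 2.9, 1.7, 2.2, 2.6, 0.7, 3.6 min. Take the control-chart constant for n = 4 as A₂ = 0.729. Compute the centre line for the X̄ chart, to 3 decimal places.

35.000

X̄̄ = (34.8 + 35.1 + 33.7 + 36.3 + 34.4 + 35.7) / 6 = 210.0000 / 6 = 35.0000
CL = X̄̄ = 35.0000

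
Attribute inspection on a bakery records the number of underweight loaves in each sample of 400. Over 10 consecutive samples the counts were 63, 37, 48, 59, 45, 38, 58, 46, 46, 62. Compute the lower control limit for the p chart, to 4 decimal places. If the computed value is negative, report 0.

p̄ = Σdᵢ / (k·n) = 502 / (10 × 400) = 0.12550
LCL = p̄ − 3·√(p̄(1−p̄)/n) = 0.12550 − 3 × 0.01656 = 0.07581

0.0758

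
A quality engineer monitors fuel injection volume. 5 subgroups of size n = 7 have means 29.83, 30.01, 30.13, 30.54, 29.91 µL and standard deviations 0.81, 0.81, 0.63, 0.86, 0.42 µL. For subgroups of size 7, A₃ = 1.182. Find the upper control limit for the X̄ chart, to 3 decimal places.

30.918

X̄̄ = (29.83 + 30.01 + 30.13 + 30.54 + 29.91) / 5 = 30.0840
s̄ = (0.81 + 0.81 + 0.63 + 0.86 + 0.42) / 5 = 0.7060
UCL = X̄̄ + A₃·s̄ = 30.0840 + 1.182 × 0.7060 = 30.9185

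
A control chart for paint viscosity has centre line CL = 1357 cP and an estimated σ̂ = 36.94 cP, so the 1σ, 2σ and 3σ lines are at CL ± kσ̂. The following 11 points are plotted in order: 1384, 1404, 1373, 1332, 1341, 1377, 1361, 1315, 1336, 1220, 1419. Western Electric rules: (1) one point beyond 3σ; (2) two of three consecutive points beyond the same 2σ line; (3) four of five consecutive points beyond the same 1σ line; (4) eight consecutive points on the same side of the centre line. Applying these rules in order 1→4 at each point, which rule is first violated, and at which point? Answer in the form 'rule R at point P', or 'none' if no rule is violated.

rule 1 at point 10

Zone of each point (C = within 1σ̂, B = 1σ̂–2σ̂, A = 2σ̂–3σ̂, * = beyond 3σ̂; sign = side of CL): 1:+C, 2:+B, 3:+C, 4:-C, 5:-C, 6:+C, 7:+C, 8:-B, 9:-C, 10:-*, 11:+B
Rule 1 (one point beyond the 3σ limits) is satisfied at point 10.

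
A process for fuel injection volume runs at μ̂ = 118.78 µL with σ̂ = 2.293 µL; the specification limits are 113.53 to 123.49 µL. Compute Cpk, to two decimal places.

0.68

Cpu = (USL − μ̂) / (3σ̂) = (123.49 − 118.78) / (3 × 2.293) = 0.6847; Cpl = (μ̂ − LSL) / (3σ̂) = (118.78 − 113.53) / (3 × 2.293) = 0.7632; Cpk = min(Cpu, Cpl) = 0.6847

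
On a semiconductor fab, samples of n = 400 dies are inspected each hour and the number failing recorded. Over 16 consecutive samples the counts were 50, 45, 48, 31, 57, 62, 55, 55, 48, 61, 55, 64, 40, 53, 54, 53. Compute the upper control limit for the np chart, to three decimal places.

72.105

p̄ = Σdᵢ / (k·n) = 831 / (16 × 400) = 0.12984
UCL = np̄ + 3·√(np̄(1−p̄)) = 51.9375 + 3 × √(51.9375×0.87016) = 51.9375 + 3 × 6.7226 = 72.1054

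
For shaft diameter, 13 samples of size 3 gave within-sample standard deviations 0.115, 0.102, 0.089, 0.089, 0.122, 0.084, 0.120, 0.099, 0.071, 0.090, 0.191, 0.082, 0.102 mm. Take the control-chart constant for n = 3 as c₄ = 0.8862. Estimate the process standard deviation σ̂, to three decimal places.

s̄ = (0.115 + 0.102 + 0.089 + 0.089 + 0.122 + 0.084 + 0.120 + 0.099 + 0.071 + 0.090 + 0.191 + 0.082 + 0.102) / 13 = 0.1043
σ̂ = s̄ / c₄ = 0.1043 / 0.8862 = 0.1177

0.118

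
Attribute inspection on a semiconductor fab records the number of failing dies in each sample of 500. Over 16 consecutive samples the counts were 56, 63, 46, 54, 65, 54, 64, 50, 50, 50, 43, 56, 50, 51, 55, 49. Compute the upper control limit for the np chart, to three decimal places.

p̄ = Σdᵢ / (k·n) = 856 / (16 × 500) = 0.10700
UCL = np̄ + 3·√(np̄(1−p̄)) = 53.5000 + 3 × √(53.5000×0.89300) = 53.5000 + 3 × 6.9120 = 74.2359

74.236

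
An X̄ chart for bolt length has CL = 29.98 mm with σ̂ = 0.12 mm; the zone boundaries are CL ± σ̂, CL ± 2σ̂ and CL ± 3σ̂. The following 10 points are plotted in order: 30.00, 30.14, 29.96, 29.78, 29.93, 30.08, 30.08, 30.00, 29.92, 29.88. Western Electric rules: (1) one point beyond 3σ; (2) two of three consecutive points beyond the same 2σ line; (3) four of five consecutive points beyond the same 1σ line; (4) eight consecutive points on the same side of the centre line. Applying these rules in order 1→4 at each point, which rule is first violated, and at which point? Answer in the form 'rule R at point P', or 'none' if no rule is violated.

none

Zone of each point (C = within 1σ̂, B = 1σ̂–2σ̂, A = 2σ̂–3σ̂, * = beyond 3σ̂; sign = side of CL): 1:+C, 2:+B, 3:-C, 4:-B, 5:-C, 6:+C, 7:+C, 8:+C, 9:-C, 10:-C
No rule fires across all 10 points.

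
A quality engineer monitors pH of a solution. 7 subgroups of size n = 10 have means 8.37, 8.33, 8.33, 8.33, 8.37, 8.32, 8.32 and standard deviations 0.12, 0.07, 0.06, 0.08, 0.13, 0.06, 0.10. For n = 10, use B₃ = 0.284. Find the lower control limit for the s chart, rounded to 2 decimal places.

0.03

s̄ = (0.12 + 0.07 + 0.06 + 0.08 + 0.13 + 0.06 + 0.10) / 7 = 0.0886
LCL_s = B₃·s̄ = 0.284 × 0.0886 = 0.0252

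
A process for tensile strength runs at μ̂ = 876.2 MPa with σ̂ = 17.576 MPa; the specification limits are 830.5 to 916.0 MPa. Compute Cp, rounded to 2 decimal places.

Cp = (USL − LSL) / (6σ̂) = (916.0 − 830.5) / (6 × 17.576) = 85.5000 / 105.4560 = 0.8108

0.81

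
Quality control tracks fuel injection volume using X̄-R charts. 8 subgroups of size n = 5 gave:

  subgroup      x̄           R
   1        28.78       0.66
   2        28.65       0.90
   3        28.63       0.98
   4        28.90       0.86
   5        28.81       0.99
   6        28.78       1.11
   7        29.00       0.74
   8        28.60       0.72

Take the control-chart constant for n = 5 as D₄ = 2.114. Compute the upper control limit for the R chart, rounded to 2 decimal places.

R̄ = (0.66 + 0.90 + 0.98 + 0.86 + 0.99 + 1.11 + 0.74 + 0.72) / 8 = 6.9600 / 8 = 0.8700
UCL_R = D₄·R̄ = 2.114 × 0.8700 = 1.8392

1.84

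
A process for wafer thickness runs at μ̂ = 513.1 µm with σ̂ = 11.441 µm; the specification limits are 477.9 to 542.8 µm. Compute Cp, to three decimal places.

0.945

Cp = (USL − LSL) / (6σ̂) = (542.8 − 477.9) / (6 × 11.441) = 64.9000 / 68.6460 = 0.9454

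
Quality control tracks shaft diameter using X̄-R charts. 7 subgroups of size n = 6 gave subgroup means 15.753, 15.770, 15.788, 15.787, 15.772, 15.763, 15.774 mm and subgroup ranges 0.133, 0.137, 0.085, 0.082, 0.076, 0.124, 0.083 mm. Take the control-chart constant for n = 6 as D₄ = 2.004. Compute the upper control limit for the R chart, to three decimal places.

0.206

R̄ = (0.133 + 0.137 + 0.085 + 0.082 + 0.076 + 0.124 + 0.083) / 7 = 0.7200 / 7 = 0.1029
UCL_R = D₄·R̄ = 2.004 × 0.1029 = 0.2061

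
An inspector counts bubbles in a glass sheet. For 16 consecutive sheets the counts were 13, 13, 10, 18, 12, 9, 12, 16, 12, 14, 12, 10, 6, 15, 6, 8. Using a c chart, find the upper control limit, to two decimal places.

c̄ = (13 + 13 + 10 + 18 + 12 + 9 + 12 + 16 + 12 + 14 + 12 + 10 + 6 + 15 + 6 + 8) / 16 = 186 / 16 = 11.6250
UCL = c̄ + 3√c̄ = 11.6250 + 3 × √11.6250 = 11.6250 + 3 × 3.4095 = 21.8536

21.85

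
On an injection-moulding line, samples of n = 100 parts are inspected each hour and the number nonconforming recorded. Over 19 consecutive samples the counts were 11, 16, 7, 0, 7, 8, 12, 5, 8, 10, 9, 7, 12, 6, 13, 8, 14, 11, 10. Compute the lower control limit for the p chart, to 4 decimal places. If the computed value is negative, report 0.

0.0050

p̄ = Σdᵢ / (k·n) = 174 / (19 × 100) = 0.09158
LCL = p̄ − 3·√(p̄(1−p̄)/n) = 0.09158 − 3 × 0.02884 = 0.00505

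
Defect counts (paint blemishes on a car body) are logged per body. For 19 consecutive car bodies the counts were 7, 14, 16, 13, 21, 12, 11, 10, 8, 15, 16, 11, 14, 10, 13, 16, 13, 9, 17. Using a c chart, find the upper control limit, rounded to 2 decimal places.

23.74

c̄ = (7 + 14 + 16 + 13 + 21 + 12 + 11 + 10 + 8 + 15 + 16 + 11 + 14 + 10 + 13 + 16 + 13 + 9 + 17) / 19 = 246 / 19 = 12.9474
UCL = c̄ + 3√c̄ = 12.9474 + 3 × √12.9474 = 12.9474 + 3 × 3.5982 = 23.7421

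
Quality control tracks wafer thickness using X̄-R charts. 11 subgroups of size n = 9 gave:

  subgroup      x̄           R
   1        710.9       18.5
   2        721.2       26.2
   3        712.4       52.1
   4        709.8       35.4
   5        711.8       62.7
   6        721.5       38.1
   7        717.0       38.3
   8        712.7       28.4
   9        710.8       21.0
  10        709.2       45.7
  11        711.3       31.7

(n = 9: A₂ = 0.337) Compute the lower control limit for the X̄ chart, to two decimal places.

X̄̄ = (710.9 + 721.2 + 712.4 + 709.8 + 711.8 + 721.5 + 717.0 + 712.7 + 710.8 + 709.2 + 711.3) / 11 = 7848.6000 / 11 = 713.5091
R̄ = (18.5 + 26.2 + 52.1 + 35.4 + 62.7 + 38.1 + 38.3 + 28.4 + 21.0 + 45.7 + 31.7) / 11 = 398.1000 / 11 = 36.1909
LCL = X̄̄ − A₂·R̄ = 713.5091 − 0.337 × 36.1909 = 701.3128

701.31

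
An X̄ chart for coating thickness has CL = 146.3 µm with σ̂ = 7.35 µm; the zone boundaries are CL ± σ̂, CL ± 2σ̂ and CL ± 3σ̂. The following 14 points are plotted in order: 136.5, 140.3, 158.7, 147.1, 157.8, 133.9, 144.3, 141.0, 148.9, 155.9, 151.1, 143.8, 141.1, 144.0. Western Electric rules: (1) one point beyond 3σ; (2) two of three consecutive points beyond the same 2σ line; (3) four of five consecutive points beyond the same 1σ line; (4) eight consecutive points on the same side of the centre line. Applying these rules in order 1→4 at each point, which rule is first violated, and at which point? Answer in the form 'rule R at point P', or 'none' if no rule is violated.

Zone of each point (C = within 1σ̂, B = 1σ̂–2σ̂, A = 2σ̂–3σ̂, * = beyond 3σ̂; sign = side of CL): 1:-B, 2:-C, 3:+B, 4:+C, 5:+B, 6:-B, 7:-C, 8:-C, 9:+C, 10:+B, 11:+C, 12:-C, 13:-C, 14:-C
No rule fires across all 14 points.

none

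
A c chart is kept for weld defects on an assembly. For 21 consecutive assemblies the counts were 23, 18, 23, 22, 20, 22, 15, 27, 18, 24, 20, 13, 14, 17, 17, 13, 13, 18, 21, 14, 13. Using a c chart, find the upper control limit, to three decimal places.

c̄ = (23 + 18 + 23 + 22 + 20 + 22 + 15 + 27 + 18 + 24 + 20 + 13 + 14 + 17 + 17 + 13 + 13 + 18 + 21 + 14 + 13) / 21 = 385 / 21 = 18.3333
UCL = c̄ + 3√c̄ = 18.3333 + 3 × √18.3333 = 18.3333 + 3 × 4.2817 = 31.1786

31.179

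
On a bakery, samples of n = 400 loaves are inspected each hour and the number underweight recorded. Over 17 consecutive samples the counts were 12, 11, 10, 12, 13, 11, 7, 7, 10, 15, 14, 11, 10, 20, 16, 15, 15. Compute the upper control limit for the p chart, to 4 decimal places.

p̄ = Σdᵢ / (k·n) = 209 / (17 × 400) = 0.03074
UCL = p̄ + 3·√(p̄(1−p̄)/n) = 0.03074 + 3 × √(0.03074×0.96926/400) = 0.03074 + 3 × 0.00863 = 0.05663

0.0566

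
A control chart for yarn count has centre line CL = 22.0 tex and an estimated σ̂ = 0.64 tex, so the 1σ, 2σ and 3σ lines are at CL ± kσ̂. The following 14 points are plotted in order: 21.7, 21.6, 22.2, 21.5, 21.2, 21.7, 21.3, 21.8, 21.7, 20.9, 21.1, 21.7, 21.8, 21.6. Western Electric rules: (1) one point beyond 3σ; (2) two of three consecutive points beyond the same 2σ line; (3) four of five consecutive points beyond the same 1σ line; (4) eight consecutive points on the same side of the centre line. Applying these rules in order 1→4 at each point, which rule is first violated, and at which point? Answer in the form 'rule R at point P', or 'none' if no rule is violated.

Zone of each point (C = within 1σ̂, B = 1σ̂–2σ̂, A = 2σ̂–3σ̂, * = beyond 3σ̂; sign = side of CL): 1:-C, 2:-C, 3:+C, 4:-C, 5:-B, 6:-C, 7:-B, 8:-C, 9:-C, 10:-B, 11:-B, 12:-C, 13:-C, 14:-C
Rule 4 (eight consecutive points on the same side of the centre line) is satisfied at point 11.

rule 4 at point 11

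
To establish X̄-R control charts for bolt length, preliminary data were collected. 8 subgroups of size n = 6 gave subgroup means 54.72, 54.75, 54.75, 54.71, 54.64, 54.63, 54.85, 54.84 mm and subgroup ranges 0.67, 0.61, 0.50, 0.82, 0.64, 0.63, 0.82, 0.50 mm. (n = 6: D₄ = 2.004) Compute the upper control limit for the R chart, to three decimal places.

1.300

R̄ = (0.67 + 0.61 + 0.50 + 0.82 + 0.64 + 0.63 + 0.82 + 0.50) / 8 = 5.1900 / 8 = 0.6487
UCL_R = D₄·R̄ = 2.004 × 0.6487 = 1.3001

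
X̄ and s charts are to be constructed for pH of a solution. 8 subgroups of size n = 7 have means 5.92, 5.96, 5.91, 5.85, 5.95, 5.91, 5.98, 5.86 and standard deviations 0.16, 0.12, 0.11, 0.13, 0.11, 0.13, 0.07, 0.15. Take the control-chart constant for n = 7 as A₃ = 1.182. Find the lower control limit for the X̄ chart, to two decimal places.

X̄̄ = (5.92 + 5.96 + 5.91 + 5.85 + 5.95 + 5.91 + 5.98 + 5.86) / 8 = 5.9175
s̄ = (0.16 + 0.12 + 0.11 + 0.13 + 0.11 + 0.13 + 0.07 + 0.15) / 8 = 0.1225
LCL = X̄̄ − A₃·s̄ = 5.9175 − 1.182 × 0.1225 = 5.7727

5.77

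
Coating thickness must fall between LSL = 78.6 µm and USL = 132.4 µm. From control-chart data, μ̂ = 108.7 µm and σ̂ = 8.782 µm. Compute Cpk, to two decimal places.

0.90

Cpu = (USL − μ̂) / (3σ̂) = (132.4 − 108.7) / (3 × 8.782) = 0.8996; Cpl = (μ̂ − LSL) / (3σ̂) = (108.7 − 78.6) / (3 × 8.782) = 1.1425; Cpk = min(Cpu, Cpl) = 0.8996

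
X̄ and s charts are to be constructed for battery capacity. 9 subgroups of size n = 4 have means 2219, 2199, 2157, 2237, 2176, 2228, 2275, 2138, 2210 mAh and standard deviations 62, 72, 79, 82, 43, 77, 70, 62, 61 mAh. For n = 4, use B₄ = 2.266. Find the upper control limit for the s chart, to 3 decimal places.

s̄ = (62 + 72 + 79 + 82 + 43 + 77 + 70 + 62 + 61) / 9 = 67.5556
UCL_s = B₄·s̄ = 2.266 × 67.5556 = 153.0809

153.081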